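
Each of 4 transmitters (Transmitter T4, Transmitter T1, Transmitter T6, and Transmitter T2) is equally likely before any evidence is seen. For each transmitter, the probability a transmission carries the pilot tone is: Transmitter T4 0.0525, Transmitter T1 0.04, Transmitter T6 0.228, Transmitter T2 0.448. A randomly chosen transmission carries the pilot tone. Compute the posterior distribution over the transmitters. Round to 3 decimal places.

With a uniform prior (1/4 each), posterior ∝ likelihood:
  Transmitter T4: 0.0525
  Transmitter T1: 0.04
  Transmitter T6: 0.228
  Transmitter T2: 0.448
Total = 0.7685.
P(Transmitter T4 | pilot) = 0.0525/0.7685 ≈ 0.068
P(Transmitter T1 | pilot) = 0.04/0.7685 ≈ 0.052
P(Transmitter T6 | pilot) = 0.228/0.7685 ≈ 0.297
P(Transmitter T2 | pilot) = 0.448/0.7685 ≈ 0.583
(Check: 0.068+0.052+0.297+0.583 = 1.000.)

Transmitter T4 0.068, Transmitter T1 0.052, Transmitter T6 0.297, Transmitter T2 0.583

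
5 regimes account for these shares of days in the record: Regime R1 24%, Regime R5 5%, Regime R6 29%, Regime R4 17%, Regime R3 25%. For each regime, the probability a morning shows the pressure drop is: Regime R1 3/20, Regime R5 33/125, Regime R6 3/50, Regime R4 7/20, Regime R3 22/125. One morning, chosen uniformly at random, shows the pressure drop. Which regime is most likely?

Regime R4

Compute prior × likelihood for every hypothesis:
  Regime R1: 0.24 × 0.15 = 0.036
  Regime R5: 0.05 × 0.264 = 0.0132
  Regime R6: 0.29 × 0.06 = 0.0174
  Regime R4: 0.17 × 0.35 = 0.0595
  Regime R3: 0.25 × 0.176 = 0.044
Normalizing constant = 0.1701.
Largest term belongs to Regime R4, so Regime R4 is most probable.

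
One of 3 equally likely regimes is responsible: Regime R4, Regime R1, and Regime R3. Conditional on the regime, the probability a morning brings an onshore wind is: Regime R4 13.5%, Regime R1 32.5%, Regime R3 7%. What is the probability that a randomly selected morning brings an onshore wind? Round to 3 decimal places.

Since the prior is uniform, the posterior is proportional to the likelihood:
  Regime R4: 0.135
  Regime R1: 0.325
  Regime R3: 0.07
P(onshore) = (1/3) × (0.135 + 0.325 + 0.07) = 0.53/3 ≈ 0.177.

0.177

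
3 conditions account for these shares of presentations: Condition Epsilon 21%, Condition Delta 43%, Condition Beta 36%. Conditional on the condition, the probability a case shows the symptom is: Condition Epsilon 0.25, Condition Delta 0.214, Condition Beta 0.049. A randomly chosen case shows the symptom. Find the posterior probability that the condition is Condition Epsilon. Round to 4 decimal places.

By Bayes' rule, posterior ∝ prior × likelihood:
  Condition Epsilon: 0.21 × 0.25 = 0.0525
  Condition Delta: 0.43 × 0.214 = 0.09202
  Condition Beta: 0.36 × 0.049 = 0.01764
Total = 0.16216.
P(Condition Epsilon | evidence) = 0.0525 / 0.16216 ≈ 0.3238.

0.3238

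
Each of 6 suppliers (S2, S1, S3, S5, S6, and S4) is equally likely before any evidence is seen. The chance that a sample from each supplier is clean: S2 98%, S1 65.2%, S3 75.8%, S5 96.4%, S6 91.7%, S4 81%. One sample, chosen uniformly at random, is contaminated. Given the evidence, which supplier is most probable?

S1

Taking complements, P(contaminated | each) = S2 0.02, S1 0.348, S3 0.242, S5 0.036, S6 0.083, S4 0.19.
With a uniform prior (1/6 each), posterior ∝ likelihood:
  S2: 0.02
  S1: 0.348
  S3: 0.242
  S5: 0.036
  S6: 0.083
  S4: 0.19
Total = 0.919.
Largest term belongs to S1, so S1 is most probable.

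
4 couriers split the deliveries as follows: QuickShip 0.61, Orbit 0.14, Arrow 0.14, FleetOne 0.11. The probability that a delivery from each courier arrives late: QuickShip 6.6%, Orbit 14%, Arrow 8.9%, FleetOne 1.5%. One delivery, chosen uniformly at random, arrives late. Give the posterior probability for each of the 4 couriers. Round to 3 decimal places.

QuickShip 0.544, Orbit 0.265, Arrow 0.168, FleetOne 0.022

Compute prior × likelihood for every hypothesis:
  QuickShip: 0.61 × 0.066 = 0.04026
  Orbit: 0.14 × 0.14 = 0.0196
  Arrow: 0.14 × 0.089 = 0.01246
  FleetOne: 0.11 × 0.015 = 0.00165
Sum = 0.07397.
P(QuickShip | late) = 0.04026/0.07397 ≈ 0.544
P(Orbit | late) = 0.0196/0.07397 ≈ 0.265
P(Arrow | late) = 0.01246/0.07397 ≈ 0.168
P(FleetOne | late) = 0.00165/0.07397 ≈ 0.022
(Check: 0.544+0.265+0.168+0.022 = 0.999.)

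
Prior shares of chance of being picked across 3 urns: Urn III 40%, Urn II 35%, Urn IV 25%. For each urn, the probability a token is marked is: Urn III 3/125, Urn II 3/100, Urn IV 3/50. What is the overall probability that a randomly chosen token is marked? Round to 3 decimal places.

Unnormalized posteriors (prior × likelihood):
  Urn III: 0.4 × 0.024 = 0.0096
  Urn II: 0.35 × 0.03 = 0.0105
  Urn IV: 0.25 × 0.06 = 0.015
P(marked) = 0.0096 + 0.0105 + 0.015 = 0.0351 → 0.035.

0.035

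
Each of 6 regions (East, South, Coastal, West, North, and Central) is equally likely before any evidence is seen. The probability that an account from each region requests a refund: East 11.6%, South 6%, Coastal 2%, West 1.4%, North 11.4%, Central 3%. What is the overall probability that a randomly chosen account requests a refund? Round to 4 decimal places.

Since the prior is uniform, the posterior is proportional to the likelihood:
  East: 0.116
  South: 0.06
  Coastal: 0.02
  West: 0.014
  North: 0.114
  Central: 0.03
P(refund) = (1/6) × (0.116 + 0.06 + 0.02 + 0.014 + 0.114 + 0.03) = 0.354/6 ≈ 0.0590.

0.0590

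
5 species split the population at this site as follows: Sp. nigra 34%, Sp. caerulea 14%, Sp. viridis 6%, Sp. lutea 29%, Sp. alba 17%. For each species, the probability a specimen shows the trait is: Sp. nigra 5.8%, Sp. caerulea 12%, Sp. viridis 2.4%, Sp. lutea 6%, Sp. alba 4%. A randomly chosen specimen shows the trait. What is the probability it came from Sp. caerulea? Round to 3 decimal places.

0.270

By Bayes' rule, posterior ∝ prior × likelihood:
  Sp. nigra: 0.34 × 0.058 = 0.01972
  Sp. caerulea: 0.14 × 0.12 = 0.0168
  Sp. viridis: 0.06 × 0.024 = 0.00144
  Sp. lutea: 0.29 × 0.06 = 0.0174
  Sp. alba: 0.17 × 0.04 = 0.0068
Normalizing constant = 0.06216.
P(Sp. caerulea | evidence) = 0.0168 / 0.06216 ≈ 0.270.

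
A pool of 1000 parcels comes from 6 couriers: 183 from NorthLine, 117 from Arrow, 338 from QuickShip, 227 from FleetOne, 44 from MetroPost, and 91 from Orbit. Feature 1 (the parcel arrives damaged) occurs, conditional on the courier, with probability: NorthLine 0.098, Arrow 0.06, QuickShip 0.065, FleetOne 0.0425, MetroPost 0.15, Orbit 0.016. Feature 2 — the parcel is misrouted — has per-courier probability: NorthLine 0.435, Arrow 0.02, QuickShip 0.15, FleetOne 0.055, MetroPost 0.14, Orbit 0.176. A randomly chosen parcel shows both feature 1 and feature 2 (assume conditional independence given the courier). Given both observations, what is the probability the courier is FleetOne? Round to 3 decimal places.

0.041

Compute prior × likelihood for every hypothesis:
  NorthLine: 0.183 × 0.098 × 0.435 = 0.00780129
  Arrow: 0.117 × 0.06 × 0.02 = 0.0001404
  QuickShip: 0.338 × 0.065 × 0.15 = 0.0032955
  FleetOne: 0.227 × 0.0425 × 0.055 = 0.0005306125
  MetroPost: 0.044 × 0.15 × 0.14 = 0.000924
  Orbit: 0.091 × 0.016 × 0.176 = 0.000256256
Normalizing constant = 0.0129480585.
P(FleetOne | evidence) = 0.0005306125 / 0.0129480585 ≈ 0.041.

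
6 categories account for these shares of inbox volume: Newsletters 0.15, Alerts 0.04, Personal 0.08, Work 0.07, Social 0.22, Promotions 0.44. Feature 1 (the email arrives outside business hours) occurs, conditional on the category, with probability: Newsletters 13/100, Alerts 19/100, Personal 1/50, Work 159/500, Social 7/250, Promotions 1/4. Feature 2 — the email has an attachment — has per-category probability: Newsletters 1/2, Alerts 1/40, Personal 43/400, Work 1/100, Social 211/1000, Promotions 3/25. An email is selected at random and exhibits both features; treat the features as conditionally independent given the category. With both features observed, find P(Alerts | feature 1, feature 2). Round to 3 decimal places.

0.008

Unnormalized posteriors (prior × likelihood):
  Newsletters: 0.15 × 0.13 × 0.5 = 0.00975
  Alerts: 0.04 × 0.19 × 0.025 = 0.00019
  Personal: 0.08 × 0.02 × 0.1075 = 0.000172
  Work: 0.07 × 0.318 × 0.01 = 0.0002226
  Social: 0.22 × 0.028 × 0.211 = 0.00129976
  Promotions: 0.44 × 0.25 × 0.12 = 0.0132
Normalizing constant = 0.02483436.
P(Alerts | evidence) = 0.00019 / 0.02483436 ≈ 0.008.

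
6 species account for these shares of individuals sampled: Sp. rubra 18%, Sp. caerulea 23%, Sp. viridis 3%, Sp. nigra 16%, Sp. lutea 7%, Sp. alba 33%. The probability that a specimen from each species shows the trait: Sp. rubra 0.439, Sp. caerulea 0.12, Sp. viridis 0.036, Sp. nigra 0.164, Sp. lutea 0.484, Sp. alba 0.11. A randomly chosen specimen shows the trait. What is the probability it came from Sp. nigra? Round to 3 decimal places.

Prior × likelihood for each hypothesis:
  Sp. rubra: 0.18 × 0.439 = 0.07902
  Sp. caerulea: 0.23 × 0.12 = 0.0276
  Sp. viridis: 0.03 × 0.036 = 0.00108
  Sp. nigra: 0.16 × 0.164 = 0.02624
  Sp. lutea: 0.07 × 0.484 = 0.03388
  Sp. alba: 0.33 × 0.11 = 0.0363
Sum = 0.20412.
P(Sp. nigra | evidence) = 0.02624 / 0.20412 ≈ 0.129.

0.129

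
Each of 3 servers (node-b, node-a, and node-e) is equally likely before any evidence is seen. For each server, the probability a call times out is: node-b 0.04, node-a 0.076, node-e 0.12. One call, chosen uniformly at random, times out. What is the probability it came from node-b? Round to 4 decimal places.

With a uniform prior (1/3 each), posterior ∝ likelihood:
  node-b: 0.04
  node-a: 0.076
  node-e: 0.12
Normalizing constant = 0.236.
P(node-b | evidence) = 0.04 / 0.236 ≈ 0.1695.

0.1695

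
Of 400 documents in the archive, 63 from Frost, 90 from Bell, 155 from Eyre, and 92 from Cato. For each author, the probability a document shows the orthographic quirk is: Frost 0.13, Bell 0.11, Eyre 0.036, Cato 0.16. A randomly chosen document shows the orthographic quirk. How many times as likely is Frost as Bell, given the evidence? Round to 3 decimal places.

0.827

Prior × likelihood for each hypothesis:
  Frost: 0.1575 × 0.13 = 0.020475
  Bell: 0.225 × 0.11 = 0.02475
  Eyre: 0.3875 × 0.036 = 0.01395
  Cato: 0.23 × 0.16 = 0.0368
Normalizing constant = 0.095975.
The ratio is 0.020475 / 0.02475 (the normalizer cancels) = 0.827.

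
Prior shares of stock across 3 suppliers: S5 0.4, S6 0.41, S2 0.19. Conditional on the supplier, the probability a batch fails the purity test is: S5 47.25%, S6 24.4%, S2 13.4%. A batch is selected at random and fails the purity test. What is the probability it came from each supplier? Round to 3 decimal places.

S5 0.601, S6 0.318, S2 0.081

Unnormalized posteriors (prior × likelihood):
  S5: 0.4 × 0.4725 = 0.189
  S6: 0.41 × 0.244 = 0.10004
  S2: 0.19 × 0.134 = 0.02546
Sum = 0.3145.
P(S5 | off-spec) = 0.189/0.3145 ≈ 0.601
P(S6 | off-spec) = 0.10004/0.3145 ≈ 0.318
P(S2 | off-spec) = 0.02546/0.3145 ≈ 0.081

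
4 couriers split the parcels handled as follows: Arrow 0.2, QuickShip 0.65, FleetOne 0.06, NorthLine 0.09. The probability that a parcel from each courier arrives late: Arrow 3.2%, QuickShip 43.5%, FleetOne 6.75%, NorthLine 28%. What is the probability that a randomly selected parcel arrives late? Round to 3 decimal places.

0.318

Compute prior × likelihood for every hypothesis:
  Arrow: 0.2 × 0.032 = 0.0064
  QuickShip: 0.65 × 0.435 = 0.28275
  FleetOne: 0.06 × 0.0675 = 0.00405
  NorthLine: 0.09 × 0.28 = 0.0252
P(late) = 0.0064 + 0.28275 + 0.00405 + 0.0252 = 0.3184 → 0.318.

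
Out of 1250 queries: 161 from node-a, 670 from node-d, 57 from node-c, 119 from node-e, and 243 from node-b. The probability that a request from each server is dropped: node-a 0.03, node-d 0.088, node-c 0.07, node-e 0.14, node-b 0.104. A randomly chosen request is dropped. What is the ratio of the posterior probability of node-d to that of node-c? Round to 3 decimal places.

Compute prior × likelihood for every hypothesis:
  node-a: 0.1288 × 0.03 = 0.003864
  node-d: 0.536 × 0.088 = 0.047168
  node-c: 0.0456 × 0.07 = 0.003192
  node-e: 0.0952 × 0.14 = 0.013328
  node-b: 0.1944 × 0.104 = 0.0202176
Total = 0.0877696.
The ratio is 0.047168 / 0.003192 (the normalizer cancels) = 14.777.

14.777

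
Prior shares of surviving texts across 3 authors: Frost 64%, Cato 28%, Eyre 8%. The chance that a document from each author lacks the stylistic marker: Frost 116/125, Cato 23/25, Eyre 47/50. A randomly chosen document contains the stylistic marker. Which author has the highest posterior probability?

Taking complements, P(marker | each) = Frost 0.072, Cato 0.08, Eyre 0.06.
Prior × likelihood for each hypothesis:
  Frost: 0.64 × 0.072 = 0.04608
  Cato: 0.28 × 0.08 = 0.0224
  Eyre: 0.08 × 0.06 = 0.0048
Normalizing constant = 0.07328.
Largest term belongs to Frost, so Frost is most probable.

Frost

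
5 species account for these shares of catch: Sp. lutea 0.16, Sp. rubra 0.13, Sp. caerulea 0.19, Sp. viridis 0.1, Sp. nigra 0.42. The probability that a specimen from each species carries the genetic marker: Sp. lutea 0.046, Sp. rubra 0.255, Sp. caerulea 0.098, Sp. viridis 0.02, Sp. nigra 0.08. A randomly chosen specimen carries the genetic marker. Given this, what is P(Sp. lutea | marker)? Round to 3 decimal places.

By Bayes' rule, posterior ∝ prior × likelihood:
  Sp. lutea: 0.16 × 0.046 = 0.00736
  Sp. rubra: 0.13 × 0.255 = 0.03315
  Sp. caerulea: 0.19 × 0.098 = 0.01862
  Sp. viridis: 0.1 × 0.02 = 0.002
  Sp. nigra: 0.42 × 0.08 = 0.0336
Total = 0.09473.
P(Sp. lutea | evidence) = 0.00736 / 0.09473 ≈ 0.078.

0.078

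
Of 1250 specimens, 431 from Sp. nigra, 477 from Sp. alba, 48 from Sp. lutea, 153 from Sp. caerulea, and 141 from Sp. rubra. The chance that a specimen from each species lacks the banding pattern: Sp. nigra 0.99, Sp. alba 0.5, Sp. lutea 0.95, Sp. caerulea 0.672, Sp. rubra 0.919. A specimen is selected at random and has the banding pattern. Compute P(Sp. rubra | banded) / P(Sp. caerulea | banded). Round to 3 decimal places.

0.228

Taking complements, P(banded | each) = Sp. nigra 0.01, Sp. alba 0.5, Sp. lutea 0.05, Sp. caerulea 0.328, Sp. rubra 0.081.
By Bayes' rule, posterior ∝ prior × likelihood:
  Sp. nigra: 0.3448 × 0.01 = 0.003448
  Sp. alba: 0.3816 × 0.5 = 0.1908
  Sp. lutea: 0.0384 × 0.05 = 0.00192
  Sp. caerulea: 0.1224 × 0.328 = 0.0401472
  Sp. rubra: 0.1128 × 0.081 = 0.0091368
Sum = 0.245452.
The ratio is 0.0091368 / 0.0401472 (the normalizer cancels) = 0.228.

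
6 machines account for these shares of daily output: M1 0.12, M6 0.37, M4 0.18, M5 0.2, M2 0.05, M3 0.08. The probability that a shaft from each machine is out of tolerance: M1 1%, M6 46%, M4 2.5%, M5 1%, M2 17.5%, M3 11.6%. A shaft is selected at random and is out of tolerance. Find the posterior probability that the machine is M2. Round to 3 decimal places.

Prior × likelihood for each hypothesis:
  M1: 0.12 × 0.01 = 0.0012
  M6: 0.37 × 0.46 = 0.1702
  M4: 0.18 × 0.025 = 0.0045
  M5: 0.2 × 0.01 = 0.002
  M2: 0.05 × 0.175 = 0.00875
  M3: 0.08 × 0.116 = 0.00928
Sum = 0.19593.
P(M2 | evidence) = 0.00875 / 0.19593 ≈ 0.045.

0.045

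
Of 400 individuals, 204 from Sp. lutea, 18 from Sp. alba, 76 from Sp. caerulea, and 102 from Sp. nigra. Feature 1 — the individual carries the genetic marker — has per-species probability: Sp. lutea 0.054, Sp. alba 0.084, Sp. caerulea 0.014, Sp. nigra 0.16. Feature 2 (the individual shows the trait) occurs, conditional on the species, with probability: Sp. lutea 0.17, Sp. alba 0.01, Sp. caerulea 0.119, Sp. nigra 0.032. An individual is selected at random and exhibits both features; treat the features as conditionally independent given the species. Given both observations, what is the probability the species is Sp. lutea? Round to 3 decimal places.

Prior × likelihood for each hypothesis:
  Sp. lutea: 0.51 × 0.054 × 0.17 = 0.0046818
  Sp. alba: 0.045 × 0.084 × 0.01 = 0.0000378
  Sp. caerulea: 0.19 × 0.014 × 0.119 = 0.00031654
  Sp. nigra: 0.255 × 0.16 × 0.032 = 0.0013056
Total = 0.00634174.
P(Sp. lutea | evidence) = 0.0046818 / 0.00634174 ≈ 0.738.

0.738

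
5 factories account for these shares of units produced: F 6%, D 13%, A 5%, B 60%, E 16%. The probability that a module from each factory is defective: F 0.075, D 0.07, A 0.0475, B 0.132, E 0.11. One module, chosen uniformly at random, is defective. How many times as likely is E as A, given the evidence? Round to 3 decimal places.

By Bayes' rule, posterior ∝ prior × likelihood:
  F: 0.06 × 0.075 = 0.0045
  D: 0.13 × 0.07 = 0.0091
  A: 0.05 × 0.0475 = 0.002375
  B: 0.6 × 0.132 = 0.0792
  E: 0.16 × 0.11 = 0.0176
Normalizing constant = 0.112775.
The ratio is 0.0176 / 0.002375 (the normalizer cancels) = 7.411.

7.411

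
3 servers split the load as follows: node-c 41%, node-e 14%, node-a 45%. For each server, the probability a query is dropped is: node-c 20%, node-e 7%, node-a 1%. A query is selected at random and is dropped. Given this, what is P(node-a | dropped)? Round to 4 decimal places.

Compute prior × likelihood for every hypothesis:
  node-c: 0.41 × 0.2 = 0.082
  node-e: 0.14 × 0.07 = 0.0098
  node-a: 0.45 × 0.01 = 0.0045
Sum = 0.0963.
P(node-a | evidence) = 0.0045 / 0.0963 ≈ 0.0467.

0.0467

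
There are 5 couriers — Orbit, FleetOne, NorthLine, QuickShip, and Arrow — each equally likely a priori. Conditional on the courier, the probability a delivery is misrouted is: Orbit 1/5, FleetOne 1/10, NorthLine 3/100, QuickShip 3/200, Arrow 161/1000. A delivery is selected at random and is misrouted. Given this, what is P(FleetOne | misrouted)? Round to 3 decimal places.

0.198

Since the prior is uniform, the posterior is proportional to the likelihood:
  Orbit: 0.2
  FleetOne: 0.1
  NorthLine: 0.03
  QuickShip: 0.015
  Arrow: 0.161
Total = 0.506.
P(FleetOne | evidence) = 0.1 / 0.506 ≈ 0.198.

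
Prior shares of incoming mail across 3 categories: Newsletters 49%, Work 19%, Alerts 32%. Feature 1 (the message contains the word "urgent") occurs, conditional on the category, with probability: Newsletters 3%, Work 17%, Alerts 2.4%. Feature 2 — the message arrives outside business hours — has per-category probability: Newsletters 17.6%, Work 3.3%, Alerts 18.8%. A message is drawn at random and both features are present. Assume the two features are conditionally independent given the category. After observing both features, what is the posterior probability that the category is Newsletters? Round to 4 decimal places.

0.5076

Unnormalized posteriors (prior × likelihood):
  Newsletters: 0.49 × 0.03 × 0.176 = 0.0025872
  Work: 0.19 × 0.17 × 0.033 = 0.0010659
  Alerts: 0.32 × 0.024 × 0.188 = 0.00144384
Total = 0.00509694.
P(Newsletters | evidence) = 0.0025872 / 0.00509694 ≈ 0.5076.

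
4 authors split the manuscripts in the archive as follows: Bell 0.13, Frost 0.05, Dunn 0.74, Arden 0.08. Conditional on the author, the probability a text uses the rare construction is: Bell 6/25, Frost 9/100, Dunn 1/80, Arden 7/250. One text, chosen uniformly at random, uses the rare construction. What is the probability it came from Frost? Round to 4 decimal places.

0.0954

Unnormalized posteriors (prior × likelihood):
  Bell: 0.13 × 0.24 = 0.0312
  Frost: 0.05 × 0.09 = 0.0045
  Dunn: 0.74 × 0.0125 = 0.00925
  Arden: 0.08 × 0.028 = 0.00224
Normalizing constant = 0.04719.
P(Frost | evidence) = 0.0045 / 0.04719 ≈ 0.0954.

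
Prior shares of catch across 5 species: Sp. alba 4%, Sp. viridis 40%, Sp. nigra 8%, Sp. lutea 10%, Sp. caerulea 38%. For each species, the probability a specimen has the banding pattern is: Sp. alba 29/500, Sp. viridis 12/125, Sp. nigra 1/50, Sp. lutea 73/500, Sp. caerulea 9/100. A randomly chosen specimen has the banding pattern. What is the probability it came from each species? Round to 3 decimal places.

Compute prior × likelihood for every hypothesis:
  Sp. alba: 0.04 × 0.058 = 0.00232
  Sp. viridis: 0.4 × 0.096 = 0.0384
  Sp. nigra: 0.08 × 0.02 = 0.0016
  Sp. lutea: 0.1 × 0.146 = 0.0146
  Sp. caerulea: 0.38 × 0.09 = 0.0342
Total = 0.09112.
P(Sp. alba | banded) = 0.00232/0.09112 ≈ 0.025
P(Sp. viridis | banded) = 0.0384/0.09112 ≈ 0.421
P(Sp. nigra | banded) = 0.0016/0.09112 ≈ 0.018
P(Sp. lutea | banded) = 0.0146/0.09112 ≈ 0.160
P(Sp. caerulea | banded) = 0.0342/0.09112 ≈ 0.375
(Check: 0.025+0.421+0.018+0.160+0.375 = 0.999.)

Sp. alba 0.025, Sp. viridis 0.421, Sp. nigra 0.018, Sp. lutea 0.160, Sp. caerulea 0.375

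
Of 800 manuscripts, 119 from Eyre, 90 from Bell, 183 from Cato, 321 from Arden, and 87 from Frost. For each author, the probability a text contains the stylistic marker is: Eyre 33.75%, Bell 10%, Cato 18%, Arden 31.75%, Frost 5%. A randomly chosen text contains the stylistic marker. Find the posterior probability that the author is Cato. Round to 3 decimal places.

0.175

Prior × likelihood for each hypothesis:
  Eyre: 0.14875 × 0.3375 = 0.050203125
  Bell: 0.1125 × 0.1 = 0.01125
  Cato: 0.22875 × 0.18 = 0.041175
  Arden: 0.40125 × 0.3175 = 0.127396875
  Frost: 0.10875 × 0.05 = 0.0054375
Total = 0.2354625.
P(Cato | evidence) = 0.041175 / 0.2354625 ≈ 0.175.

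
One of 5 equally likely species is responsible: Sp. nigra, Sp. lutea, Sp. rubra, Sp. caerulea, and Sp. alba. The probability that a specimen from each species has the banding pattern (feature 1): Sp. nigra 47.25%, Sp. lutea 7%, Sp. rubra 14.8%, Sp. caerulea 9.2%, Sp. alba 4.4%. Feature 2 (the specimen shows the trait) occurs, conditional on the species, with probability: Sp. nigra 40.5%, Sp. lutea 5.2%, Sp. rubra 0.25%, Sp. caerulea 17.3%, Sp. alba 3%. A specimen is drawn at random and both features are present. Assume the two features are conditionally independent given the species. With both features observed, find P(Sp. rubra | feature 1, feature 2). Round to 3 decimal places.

With a uniform prior (1/5 each), posterior ∝ likelihood:
  Sp. nigra: 0.4725 × 0.405 = 0.1913625
  Sp. lutea: 0.07 × 0.052 = 0.00364
  Sp. rubra: 0.148 × 0.0025 = 0.00037
  Sp. caerulea: 0.092 × 0.173 = 0.015916
  Sp. alba: 0.044 × 0.03 = 0.00132
Total = 0.2126085.
P(Sp. rubra | evidence) = 0.00037 / 0.2126085 ≈ 0.002.

0.002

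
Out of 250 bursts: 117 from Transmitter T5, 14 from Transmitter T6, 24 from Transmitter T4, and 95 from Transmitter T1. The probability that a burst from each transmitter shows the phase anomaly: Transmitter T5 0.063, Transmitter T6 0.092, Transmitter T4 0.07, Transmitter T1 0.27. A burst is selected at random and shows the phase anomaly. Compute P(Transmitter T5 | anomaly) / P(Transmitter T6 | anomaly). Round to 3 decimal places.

Unnormalized posteriors (prior × likelihood):
  Transmitter T5: 0.468 × 0.063 = 0.029484
  Transmitter T6: 0.056 × 0.092 = 0.005152
  Transmitter T4: 0.096 × 0.07 = 0.00672
  Transmitter T1: 0.38 × 0.27 = 0.1026
Normalizing constant = 0.143956.
The ratio is 0.029484 / 0.005152 (the normalizer cancels) = 5.723.

5.723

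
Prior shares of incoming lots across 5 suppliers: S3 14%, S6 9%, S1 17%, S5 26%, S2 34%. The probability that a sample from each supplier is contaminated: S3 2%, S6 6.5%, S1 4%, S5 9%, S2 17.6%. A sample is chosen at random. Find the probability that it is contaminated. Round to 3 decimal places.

By Bayes' rule, posterior ∝ prior × likelihood:
  S3: 0.14 × 0.02 = 0.0028
  S6: 0.09 × 0.065 = 0.00585
  S1: 0.17 × 0.04 = 0.0068
  S5: 0.26 × 0.09 = 0.0234
  S2: 0.34 × 0.176 = 0.05984
P(contaminated) = 0.0028 + 0.00585 + 0.0068 + 0.0234 + 0.05984 = 0.09869 → 0.099.

0.099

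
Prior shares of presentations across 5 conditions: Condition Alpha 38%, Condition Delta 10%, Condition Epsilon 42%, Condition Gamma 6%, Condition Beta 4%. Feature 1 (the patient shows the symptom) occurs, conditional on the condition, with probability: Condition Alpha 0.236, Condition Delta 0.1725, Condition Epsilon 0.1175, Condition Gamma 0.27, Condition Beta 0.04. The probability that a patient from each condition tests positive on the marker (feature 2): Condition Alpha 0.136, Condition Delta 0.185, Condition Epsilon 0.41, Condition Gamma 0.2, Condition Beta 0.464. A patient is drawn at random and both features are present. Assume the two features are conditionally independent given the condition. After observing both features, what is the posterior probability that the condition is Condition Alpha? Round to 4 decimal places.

By Bayes' rule, posterior ∝ prior × likelihood:
  Condition Alpha: 0.38 × 0.236 × 0.136 = 0.01219648
  Condition Delta: 0.1 × 0.1725 × 0.185 = 0.00319125
  Condition Epsilon: 0.42 × 0.1175 × 0.41 = 0.0202335
  Condition Gamma: 0.06 × 0.27 × 0.2 = 0.00324
  Condition Beta: 0.04 × 0.04 × 0.464 = 0.0007424
Sum = 0.03960363.
P(Condition Alpha | evidence) = 0.01219648 / 0.03960363 ≈ 0.3080.

0.3080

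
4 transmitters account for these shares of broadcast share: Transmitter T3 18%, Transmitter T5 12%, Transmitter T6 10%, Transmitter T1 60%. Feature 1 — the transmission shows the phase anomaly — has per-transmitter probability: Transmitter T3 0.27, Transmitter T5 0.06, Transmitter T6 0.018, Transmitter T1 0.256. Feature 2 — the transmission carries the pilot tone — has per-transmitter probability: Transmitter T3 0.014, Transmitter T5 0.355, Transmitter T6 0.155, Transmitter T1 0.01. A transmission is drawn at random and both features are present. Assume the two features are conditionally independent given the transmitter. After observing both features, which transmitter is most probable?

Transmitter T5

Compute prior × likelihood for every hypothesis:
  Transmitter T3: 0.18 × 0.27 × 0.014 = 0.0006804
  Transmitter T5: 0.12 × 0.06 × 0.355 = 0.002556
  Transmitter T6: 0.1 × 0.018 × 0.155 = 0.000279
  Transmitter T1: 0.6 × 0.256 × 0.01 = 0.001536
Sum = 0.0050514.
Largest term belongs to Transmitter T5, so Transmitter T5 is most probable.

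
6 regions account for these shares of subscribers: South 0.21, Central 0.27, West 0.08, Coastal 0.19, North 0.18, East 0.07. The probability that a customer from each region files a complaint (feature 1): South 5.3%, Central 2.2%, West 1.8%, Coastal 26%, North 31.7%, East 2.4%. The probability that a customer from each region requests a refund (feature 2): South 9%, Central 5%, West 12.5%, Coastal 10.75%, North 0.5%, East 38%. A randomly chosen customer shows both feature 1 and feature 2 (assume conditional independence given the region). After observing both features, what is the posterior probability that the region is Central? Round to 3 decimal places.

Compute prior × likelihood for every hypothesis:
  South: 0.21 × 0.053 × 0.09 = 0.0010017
  Central: 0.27 × 0.022 × 0.05 = 0.000297
  West: 0.08 × 0.018 × 0.125 = 0.00018
  Coastal: 0.19 × 0.26 × 0.1075 = 0.0053105
  North: 0.18 × 0.317 × 0.005 = 0.0002853
  East: 0.07 × 0.024 × 0.38 = 0.0006384
Sum = 0.0077129.
P(Central | evidence) = 0.000297 / 0.0077129 ≈ 0.039.

0.039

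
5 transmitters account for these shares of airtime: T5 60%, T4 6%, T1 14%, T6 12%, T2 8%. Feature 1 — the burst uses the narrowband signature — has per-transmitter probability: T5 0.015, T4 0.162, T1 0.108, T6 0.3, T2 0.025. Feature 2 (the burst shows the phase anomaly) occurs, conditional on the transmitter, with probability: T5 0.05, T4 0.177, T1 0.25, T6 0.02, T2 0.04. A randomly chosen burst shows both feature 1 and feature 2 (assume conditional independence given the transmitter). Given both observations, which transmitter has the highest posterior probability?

T1

Unnormalized posteriors (prior × likelihood):
  T5: 0.6 × 0.015 × 0.05 = 0.00045
  T4: 0.06 × 0.162 × 0.177 = 0.00172044
  T1: 0.14 × 0.108 × 0.25 = 0.00378
  T6: 0.12 × 0.3 × 0.02 = 0.00072
  T2: 0.08 × 0.025 × 0.04 = 0.00008
Normalizing constant = 0.00675044.
Largest term belongs to T1, so T1 is most probable.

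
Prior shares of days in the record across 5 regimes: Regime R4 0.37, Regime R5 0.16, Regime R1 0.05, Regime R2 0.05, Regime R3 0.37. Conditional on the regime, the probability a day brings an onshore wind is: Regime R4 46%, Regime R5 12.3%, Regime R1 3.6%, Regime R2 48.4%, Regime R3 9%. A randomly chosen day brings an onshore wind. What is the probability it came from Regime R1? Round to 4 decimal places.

0.0072

By Bayes' rule, posterior ∝ prior × likelihood:
  Regime R4: 0.37 × 0.46 = 0.1702
  Regime R5: 0.16 × 0.123 = 0.01968
  Regime R1: 0.05 × 0.036 = 0.0018
  Regime R2: 0.05 × 0.484 = 0.0242
  Regime R3: 0.37 × 0.09 = 0.0333
Total = 0.24918.
P(Regime R1 | evidence) = 0.0018 / 0.24918 ≈ 0.0072.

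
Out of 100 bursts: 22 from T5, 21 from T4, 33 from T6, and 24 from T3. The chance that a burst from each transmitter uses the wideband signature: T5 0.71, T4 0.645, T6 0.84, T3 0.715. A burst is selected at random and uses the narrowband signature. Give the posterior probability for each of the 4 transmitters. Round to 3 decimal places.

Taking complements, P(narrowband | each) = T5 0.29, T4 0.355, T6 0.16, T3 0.285.
Prior × likelihood for each hypothesis:
  T5: 0.22 × 0.29 = 0.0638
  T4: 0.21 × 0.355 = 0.07455
  T6: 0.33 × 0.16 = 0.0528
  T3: 0.24 × 0.285 = 0.0684
Total = 0.25955.
P(T5 | narrowband) = 0.0638/0.25955 ≈ 0.246
P(T4 | narrowband) = 0.07455/0.25955 ≈ 0.287
P(T6 | narrowband) = 0.0528/0.25955 ≈ 0.203
P(T3 | narrowband) = 0.0684/0.25955 ≈ 0.264

T5 0.246, T4 0.287, T6 0.203, T3 0.264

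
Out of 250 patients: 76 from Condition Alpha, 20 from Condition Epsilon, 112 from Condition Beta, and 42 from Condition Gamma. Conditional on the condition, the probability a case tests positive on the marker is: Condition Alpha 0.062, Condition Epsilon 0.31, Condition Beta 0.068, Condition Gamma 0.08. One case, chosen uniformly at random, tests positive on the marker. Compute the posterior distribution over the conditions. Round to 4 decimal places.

By Bayes' rule, posterior ∝ prior × likelihood:
  Condition Alpha: 0.304 × 0.062 = 0.018848
  Condition Epsilon: 0.08 × 0.31 = 0.0248
  Condition Beta: 0.448 × 0.068 = 0.030464
  Condition Gamma: 0.168 × 0.08 = 0.01344
Sum = 0.087552.
P(Condition Alpha | marker-positive) = 0.018848/0.087552 ≈ 0.2153
P(Condition Epsilon | marker-positive) = 0.0248/0.087552 ≈ 0.2833
P(Condition Beta | marker-positive) = 0.030464/0.087552 ≈ 0.3480
P(Condition Gamma | marker-positive) = 0.01344/0.087552 ≈ 0.1535

Condition Alpha 0.2153, Condition Epsilon 0.2833, Condition Beta 0.3480, Condition Gamma 0.1535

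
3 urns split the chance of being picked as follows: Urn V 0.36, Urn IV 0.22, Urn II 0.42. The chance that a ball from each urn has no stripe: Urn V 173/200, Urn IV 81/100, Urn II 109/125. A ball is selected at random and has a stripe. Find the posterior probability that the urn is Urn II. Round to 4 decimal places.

0.3729

Taking complements, P(striped | each) = Urn V 0.135, Urn IV 0.19, Urn II 0.128.
Compute prior × likelihood for every hypothesis:
  Urn V: 0.36 × 0.135 = 0.0486
  Urn IV: 0.22 × 0.19 = 0.0418
  Urn II: 0.42 × 0.128 = 0.05376
Total = 0.14416.
P(Urn II | evidence) = 0.05376 / 0.14416 ≈ 0.3729.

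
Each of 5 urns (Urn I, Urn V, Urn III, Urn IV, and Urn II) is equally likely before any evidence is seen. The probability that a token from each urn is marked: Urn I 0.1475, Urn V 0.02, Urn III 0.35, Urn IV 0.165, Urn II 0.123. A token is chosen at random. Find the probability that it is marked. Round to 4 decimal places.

0.1611

Since the prior is uniform, the posterior is proportional to the likelihood:
  Urn I: 0.1475
  Urn V: 0.02
  Urn III: 0.35
  Urn IV: 0.165
  Urn II: 0.123
P(marked) = (1/5) × (0.1475 + 0.02 + 0.35 + 0.165 + 0.123) = 0.8055/5 ≈ 0.1611.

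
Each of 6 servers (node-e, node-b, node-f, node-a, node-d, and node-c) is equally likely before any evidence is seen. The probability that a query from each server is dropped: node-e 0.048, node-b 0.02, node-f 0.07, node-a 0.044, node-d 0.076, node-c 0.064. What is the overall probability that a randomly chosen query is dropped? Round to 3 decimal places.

With a uniform prior (1/6 each), posterior ∝ likelihood:
  node-e: 0.048
  node-b: 0.02
  node-f: 0.07
  node-a: 0.044
  node-d: 0.076
  node-c: 0.064
P(dropped) = (1/6) × (0.048 + 0.02 + 0.07 + 0.044 + 0.076 + 0.064) = 0.322/6 ≈ 0.054.

0.054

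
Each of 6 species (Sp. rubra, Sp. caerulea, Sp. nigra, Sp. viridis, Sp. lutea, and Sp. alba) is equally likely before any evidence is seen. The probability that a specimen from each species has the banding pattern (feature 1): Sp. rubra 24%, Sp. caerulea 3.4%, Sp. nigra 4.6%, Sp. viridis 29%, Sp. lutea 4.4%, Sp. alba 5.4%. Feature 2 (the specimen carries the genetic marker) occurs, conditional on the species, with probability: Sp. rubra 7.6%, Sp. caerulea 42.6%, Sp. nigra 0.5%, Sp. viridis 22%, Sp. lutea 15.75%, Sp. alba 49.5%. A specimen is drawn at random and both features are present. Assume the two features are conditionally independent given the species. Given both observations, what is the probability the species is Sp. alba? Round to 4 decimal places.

0.2050

With a uniform prior (1/6 each), posterior ∝ likelihood:
  Sp. rubra: 0.24 × 0.076 = 0.01824
  Sp. caerulea: 0.034 × 0.426 = 0.014484
  Sp. nigra: 0.046 × 0.005 = 0.00023
  Sp. viridis: 0.29 × 0.22 = 0.0638
  Sp. lutea: 0.044 × 0.1575 = 0.00693
  Sp. alba: 0.054 × 0.495 = 0.02673
Sum = 0.130414.
P(Sp. alba | evidence) = 0.02673 / 0.130414 ≈ 0.2050.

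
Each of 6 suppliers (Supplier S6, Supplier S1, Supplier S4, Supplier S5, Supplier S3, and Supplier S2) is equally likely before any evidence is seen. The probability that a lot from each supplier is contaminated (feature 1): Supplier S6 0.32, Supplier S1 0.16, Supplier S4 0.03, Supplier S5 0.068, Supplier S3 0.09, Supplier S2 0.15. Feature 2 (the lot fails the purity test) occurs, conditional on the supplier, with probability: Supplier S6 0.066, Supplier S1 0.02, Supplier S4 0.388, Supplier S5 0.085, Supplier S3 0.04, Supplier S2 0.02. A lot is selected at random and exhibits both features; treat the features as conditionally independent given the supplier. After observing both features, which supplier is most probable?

Supplier S6

With a uniform prior (1/6 each), posterior ∝ likelihood:
  Supplier S6: 0.32 × 0.066 = 0.02112
  Supplier S1: 0.16 × 0.02 = 0.0032
  Supplier S4: 0.03 × 0.388 = 0.01164
  Supplier S5: 0.068 × 0.085 = 0.00578
  Supplier S3: 0.09 × 0.04 = 0.0036
  Supplier S2: 0.15 × 0.02 = 0.003
Normalizing constant = 0.04834.
Largest term belongs to Supplier S6, so Supplier S6 is most probable.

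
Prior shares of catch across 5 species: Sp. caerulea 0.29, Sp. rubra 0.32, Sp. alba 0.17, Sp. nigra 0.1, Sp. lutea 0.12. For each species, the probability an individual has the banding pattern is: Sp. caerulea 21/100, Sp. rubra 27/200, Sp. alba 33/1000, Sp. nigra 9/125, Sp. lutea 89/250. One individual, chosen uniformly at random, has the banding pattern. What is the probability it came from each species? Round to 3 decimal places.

By Bayes' rule, posterior ∝ prior × likelihood:
  Sp. caerulea: 0.29 × 0.21 = 0.0609
  Sp. rubra: 0.32 × 0.135 = 0.0432
  Sp. alba: 0.17 × 0.033 = 0.00561
  Sp. nigra: 0.1 × 0.072 = 0.0072
  Sp. lutea: 0.12 × 0.356 = 0.04272
Sum = 0.15963.
P(Sp. caerulea | banded) = 0.0609/0.15963 ≈ 0.382
P(Sp. rubra | banded) = 0.0432/0.15963 ≈ 0.271
P(Sp. alba | banded) = 0.00561/0.15963 ≈ 0.035
P(Sp. nigra | banded) = 0.0072/0.15963 ≈ 0.045
P(Sp. lutea | banded) = 0.04272/0.15963 ≈ 0.268

Sp. caerulea 0.382, Sp. rubra 0.271, Sp. alba 0.035, Sp. nigra 0.045, Sp. lutea 0.268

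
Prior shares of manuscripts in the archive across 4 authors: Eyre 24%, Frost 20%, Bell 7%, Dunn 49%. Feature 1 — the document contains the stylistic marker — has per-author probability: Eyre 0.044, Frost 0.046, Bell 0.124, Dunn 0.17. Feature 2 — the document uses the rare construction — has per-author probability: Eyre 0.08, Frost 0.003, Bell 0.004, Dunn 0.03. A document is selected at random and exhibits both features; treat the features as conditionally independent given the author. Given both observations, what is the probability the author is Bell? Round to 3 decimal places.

By Bayes' rule, posterior ∝ prior × likelihood:
  Eyre: 0.24 × 0.044 × 0.08 = 0.0008448
  Frost: 0.2 × 0.046 × 0.003 = 0.0000276
  Bell: 0.07 × 0.124 × 0.004 = 0.00003472
  Dunn: 0.49 × 0.17 × 0.03 = 0.002499
Total = 0.00340612.
P(Bell | evidence) = 0.00003472 / 0.00340612 ≈ 0.010.

0.010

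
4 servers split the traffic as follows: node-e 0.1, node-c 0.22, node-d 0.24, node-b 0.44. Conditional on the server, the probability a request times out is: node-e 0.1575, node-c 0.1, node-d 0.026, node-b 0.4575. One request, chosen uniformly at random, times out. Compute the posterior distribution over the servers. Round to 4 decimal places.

node-e 0.0642, node-c 0.0897, node-d 0.0254, node-b 0.8207

By Bayes' rule, posterior ∝ prior × likelihood:
  node-e: 0.1 × 0.1575 = 0.01575
  node-c: 0.22 × 0.1 = 0.022
  node-d: 0.24 × 0.026 = 0.00624
  node-b: 0.44 × 0.4575 = 0.2013
Sum = 0.24529.
P(node-e | timeout) = 0.01575/0.24529 ≈ 0.0642
P(node-c | timeout) = 0.022/0.24529 ≈ 0.0897
P(node-d | timeout) = 0.00624/0.24529 ≈ 0.0254
P(node-b | timeout) = 0.2013/0.24529 ≈ 0.8207
(Check: 0.0642+0.0897+0.0254+0.8207 = 1.0000.)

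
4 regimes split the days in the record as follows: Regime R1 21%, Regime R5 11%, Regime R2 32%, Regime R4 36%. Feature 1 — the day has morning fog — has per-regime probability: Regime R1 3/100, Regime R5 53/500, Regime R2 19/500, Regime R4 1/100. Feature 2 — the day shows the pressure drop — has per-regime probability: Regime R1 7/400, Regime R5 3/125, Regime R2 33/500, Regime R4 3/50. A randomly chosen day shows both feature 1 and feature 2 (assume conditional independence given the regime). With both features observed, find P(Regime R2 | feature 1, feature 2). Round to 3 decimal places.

0.570

Prior × likelihood for each hypothesis:
  Regime R1: 0.21 × 0.03 × 0.0175 = 0.00011025
  Regime R5: 0.11 × 0.106 × 0.024 = 0.00027984
  Regime R2: 0.32 × 0.038 × 0.066 = 0.00080256
  Regime R4: 0.36 × 0.01 × 0.06 = 0.000216
Normalizing constant = 0.00140865.
P(Regime R2 | evidence) = 0.00080256 / 0.00140865 ≈ 0.570.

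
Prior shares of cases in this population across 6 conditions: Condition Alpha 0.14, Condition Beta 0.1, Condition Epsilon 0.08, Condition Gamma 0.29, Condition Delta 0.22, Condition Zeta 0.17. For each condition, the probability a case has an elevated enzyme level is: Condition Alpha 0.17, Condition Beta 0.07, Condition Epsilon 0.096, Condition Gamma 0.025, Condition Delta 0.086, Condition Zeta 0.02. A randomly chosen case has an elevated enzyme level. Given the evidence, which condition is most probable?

Condition Alpha

Unnormalized posteriors (prior × likelihood):
  Condition Alpha: 0.14 × 0.17 = 0.0238
  Condition Beta: 0.1 × 0.07 = 0.007
  Condition Epsilon: 0.08 × 0.096 = 0.00768
  Condition Gamma: 0.29 × 0.025 = 0.00725
  Condition Delta: 0.22 × 0.086 = 0.01892
  Condition Zeta: 0.17 × 0.02 = 0.0034
Sum = 0.06805.
Largest term belongs to Condition Alpha, so Condition Alpha is most probable.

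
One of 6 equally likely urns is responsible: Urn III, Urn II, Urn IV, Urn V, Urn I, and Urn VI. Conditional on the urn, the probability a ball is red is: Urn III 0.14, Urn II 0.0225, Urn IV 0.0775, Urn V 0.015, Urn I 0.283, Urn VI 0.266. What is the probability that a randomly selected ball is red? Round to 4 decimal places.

0.1340

Since the prior is uniform, the posterior is proportional to the likelihood:
  Urn III: 0.14
  Urn II: 0.0225
  Urn IV: 0.0775
  Urn V: 0.015
  Urn I: 0.283
  Urn VI: 0.266
P(red) = (1/6) × (0.14 + 0.0225 + 0.0775 + 0.015 + 0.283 + 0.266) = 0.804/6 ≈ 0.1340.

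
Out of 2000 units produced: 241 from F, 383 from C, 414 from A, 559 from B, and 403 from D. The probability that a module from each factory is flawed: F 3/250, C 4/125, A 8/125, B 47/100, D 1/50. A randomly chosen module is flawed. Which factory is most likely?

Compute prior × likelihood for every hypothesis:
  F: 0.1205 × 0.012 = 0.001446
  C: 0.1915 × 0.032 = 0.006128
  A: 0.207 × 0.064 = 0.013248
  B: 0.2795 × 0.47 = 0.131365
  D: 0.2015 × 0.02 = 0.00403
Total = 0.156217.
Largest term belongs to B, so B is most probable.

B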